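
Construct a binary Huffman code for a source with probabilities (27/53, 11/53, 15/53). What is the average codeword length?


Huffman construction (repeatedly merge the two least-probable nodes; each merge adds 1 bit to every symbol beneath it): 11/53 + 15/53 = 26/53; 26/53 + 27/53 = 1. Resulting codeword lengths (in the order the probabilities were given): (1, 2, 2). L_avg = sum(p_i * l_i) = 27/53*1 + 11/53*2 + 15/53*2 = 79/53 = 1.4906

1.4906 bits


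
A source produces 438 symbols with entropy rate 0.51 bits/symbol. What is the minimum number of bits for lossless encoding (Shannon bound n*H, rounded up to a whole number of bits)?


Minimum bits >= n * H = 438 * 0.51 = 223.38, rounded up to a whole number of bits = 224

224 bits


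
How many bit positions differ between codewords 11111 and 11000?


Count differing positions: . . ^ ^ ^ = 3 differences

3


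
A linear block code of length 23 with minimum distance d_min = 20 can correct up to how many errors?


Correction capability = floor((d-1)/2) = floor((20-1)/2) = 9

9 errors


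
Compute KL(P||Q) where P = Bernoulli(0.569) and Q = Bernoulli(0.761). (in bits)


KL = p*log2(p/q) + (1-p)*log2((1-p)/(1-q)) = 0.569*log2(0.569/0.761) + 0.431*log2(0.431/0.239) = 0.128

0.128 bits


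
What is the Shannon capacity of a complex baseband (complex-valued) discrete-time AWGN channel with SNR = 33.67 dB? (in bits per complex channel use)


SNR_linear = 10^(33.67/10) = 2328.0913; C = log2(1 + SNR_linear) = log2(1 + 2328.0913) = 11.1856

11.1856 bits/channel use


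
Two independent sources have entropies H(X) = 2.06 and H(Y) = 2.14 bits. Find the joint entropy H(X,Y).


For independent variables, H(X,Y) = H(X) + H(Y) = 2.06 + 2.14 = 4.2

4.2 bits


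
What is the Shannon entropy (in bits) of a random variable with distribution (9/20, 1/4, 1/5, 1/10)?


H = -sum(p_i * log2(p_i)). Terms: -(9/20)*log2(9/20) = 0.518401; -(1/4)*log2(1/4) = 0.500000; -(1/5)*log2(1/5) = 0.464386; -(1/10)*log2(1/10) = 0.332193. H = 0.518401 + 0.500000 + 0.464386 + 0.332193 = 1.815

1.815 bits


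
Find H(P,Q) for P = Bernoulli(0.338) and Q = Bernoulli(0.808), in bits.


H(P,Q) = -p*log2(q) - (1-p)*log2(1-q). -0.338*log2(0.808) = 0.103960; -0.662*log2(0.192) = 1.576104. H(P,Q) = 0.103960 + 1.576104 = 1.6801

1.6801 bits


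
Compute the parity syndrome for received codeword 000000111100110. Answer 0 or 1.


Syndrome = XOR of all bits = 0 XOR 0 XOR 0 XOR 0 XOR 0 XOR 0 XOR 1 XOR 1 XOR 1 XOR 1 XOR 0 XOR 0 XOR 1 XOR 1 XOR 0 = 0

0


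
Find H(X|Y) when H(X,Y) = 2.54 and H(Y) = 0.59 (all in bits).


H(X|Y) = H(X,Y) - H(Y) = 2.54 - 0.59 = 1.95

1.95 bits


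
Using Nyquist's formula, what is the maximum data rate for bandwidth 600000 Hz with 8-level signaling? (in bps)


Rate = 2 * B * log2(M) = 2 * 600000 * 3.0 = 3600000.0

3600000.0 bps


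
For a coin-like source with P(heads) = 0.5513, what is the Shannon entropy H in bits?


H = -p*log2(p) - (1-p)*log2(1-p). -0.5513*log2(0.5513) = 0.473617; -0.4487*log2(0.4487) = 0.518777. H = 0.473617 + 0.518777 = 0.9924

0.9924 bits


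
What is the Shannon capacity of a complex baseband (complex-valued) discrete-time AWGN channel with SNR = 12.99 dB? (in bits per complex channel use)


SNR_linear = 10^(12.99/10) = 19.9067; C = log2(1 + SNR_linear) = log2(1 + 19.9067) = 4.3859

4.3859 bits/channel use


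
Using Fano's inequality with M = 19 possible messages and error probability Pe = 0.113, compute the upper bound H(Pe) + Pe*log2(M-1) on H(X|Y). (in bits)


H(Pe) = -Pe*log2(Pe) - (1-Pe)*log2(1-Pe) = -0.113*log2(0.113) - 0.887*log2(0.887) = 0.355453 + 0.153446 = 0.5089. Pe*log2(M-1) = 0.113*log2(18) = 0.471202. Bound = H(Pe) + Pe*log2(M-1) = 0.355453 + 0.153446 + 0.471202 = 0.9801

0.9801 bits


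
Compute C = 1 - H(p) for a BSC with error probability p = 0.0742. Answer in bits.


H(p) = -p*log2(p) - (1-p)*log2(1-p) = -0.0742*log2(0.0742) - 0.9258*log2(0.9258) = 0.278431 + 0.102974 = 0.3814. C = 1 - H(p) = 1 - 0.3814 = 0.6186

0.6186 bits


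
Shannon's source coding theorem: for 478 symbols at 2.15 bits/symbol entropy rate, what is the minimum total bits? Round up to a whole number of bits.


Minimum bits >= n * H = 478 * 2.15 = 1027.7, rounded up to a whole number of bits = 1028

1028 bits


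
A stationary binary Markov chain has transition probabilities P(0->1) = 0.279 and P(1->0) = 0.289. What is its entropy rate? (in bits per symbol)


Stationary distribution: pi_0 = p10/(p01+p10) = 0.5088, pi_1 = 0.4912. Entropy rate H' = pi_0*H(p01) + pi_1*H(p10) = 0.5088*0.8541 + 0.4912*0.8674 = 0.8606

0.8606 bits/symbol


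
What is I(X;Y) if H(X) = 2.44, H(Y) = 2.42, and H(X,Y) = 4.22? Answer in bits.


I(X;Y) = H(X) + H(Y) - H(X,Y) = 2.44 + 2.42 - 4.22 = 0.64

0.64 bits


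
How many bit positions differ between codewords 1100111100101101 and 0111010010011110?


Count differing positions: ^ . ^ ^ ^ . ^ ^ ^ . ^ ^ . . ^ ^ = 11 differences

11


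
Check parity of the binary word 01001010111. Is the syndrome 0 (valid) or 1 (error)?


Syndrome = XOR of all bits = 0 XOR 1 XOR 0 XOR 0 XOR 1 XOR 0 XOR 1 XOR 0 XOR 1 XOR 1 XOR 1 = 0

0


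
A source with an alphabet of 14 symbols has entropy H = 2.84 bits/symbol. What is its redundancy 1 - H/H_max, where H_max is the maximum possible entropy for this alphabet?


H_max = log2(K) = log2(14) = 3.8074 bits/symbol. Redundancy = 1 - H/H_max = 1 - 2.84/3.8074 = 1 - 0.7459 = 0.2541

0.2541


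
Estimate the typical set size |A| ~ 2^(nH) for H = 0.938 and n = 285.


log2|A_typical| = nH = 285 * 0.938 = 267.33, so |A_typical| ~ 2^267.33 = 2.981e+80

2.981e+80


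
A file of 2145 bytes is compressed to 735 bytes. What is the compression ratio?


Ratio = original / compressed = 2145 / 735 = 2.9184

2.9184


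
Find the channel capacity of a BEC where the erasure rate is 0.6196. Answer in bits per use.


C = 1 - epsilon = 1 - 0.6196 = 0.3804

0.3804 bits


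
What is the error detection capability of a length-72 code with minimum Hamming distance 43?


Detection capability = d_min - 1 = 43 - 1 = 42

42 errors


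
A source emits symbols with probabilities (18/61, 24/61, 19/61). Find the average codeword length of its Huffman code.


Huffman construction (repeatedly merge the two least-probable nodes; each merge adds 1 bit to every symbol beneath it): 18/61 + 19/61 = 37/61; 24/61 + 37/61 = 1. Resulting codeword lengths (in the order the probabilities were given): (2, 1, 2). L_avg = sum(p_i * l_i) = 18/61*2 + 24/61*1 + 19/61*2 = 98/61 = 1.6066

1.6066 bits


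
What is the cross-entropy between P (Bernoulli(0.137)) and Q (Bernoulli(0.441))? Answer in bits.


H(P,Q) = -p*log2(q) - (1-p)*log2(1-q). -0.137*log2(0.441) = 0.161817; -0.863*log2(0.559) = 0.724126. H(P,Q) = 0.161817 + 0.724126 = 0.8859

0.8859 bits


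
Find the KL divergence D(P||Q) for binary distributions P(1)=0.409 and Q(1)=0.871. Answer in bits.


KL = p*log2(p/q) + (1-p)*log2((1-p)/(1-q)) = 0.409*log2(0.409/0.871) + 0.591*log2(0.591/0.129) = 0.8517

0.8517 bits


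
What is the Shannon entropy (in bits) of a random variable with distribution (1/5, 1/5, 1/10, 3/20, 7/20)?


H = -sum(p_i * log2(p_i)). Terms: -(1/5)*log2(1/5) = 0.464386; -(1/5)*log2(1/5) = 0.464386; -(1/10)*log2(1/10) = 0.332193; -(3/20)*log2(3/20) = 0.410545; -(7/20)*log2(7/20) = 0.530101. H = 0.464386 + 0.464386 + 0.332193 + 0.410545 + 0.530101 = 2.2016

2.2016 bits


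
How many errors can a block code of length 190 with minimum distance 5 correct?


Correction capability = floor((d-1)/2) = floor((5-1)/2) = 2

2 errors


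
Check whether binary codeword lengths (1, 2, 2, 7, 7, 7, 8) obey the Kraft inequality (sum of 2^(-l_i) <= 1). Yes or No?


Kraft sum = sum(2^(-l_i)) = 1.0273, need <= 1. Result: violated (a binary prefix-free code with these lengths cannot exist)

No


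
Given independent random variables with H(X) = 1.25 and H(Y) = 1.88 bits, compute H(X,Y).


For independent variables, H(X,Y) = H(X) + H(Y) = 1.25 + 1.88 = 3.13

3.13 bits


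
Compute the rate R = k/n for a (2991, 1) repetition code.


Rate = k/n = 1/2991

1/2991


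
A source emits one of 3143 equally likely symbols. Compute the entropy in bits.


H = log2(n) = log2(3143) = 11.6179

11.6179 bits


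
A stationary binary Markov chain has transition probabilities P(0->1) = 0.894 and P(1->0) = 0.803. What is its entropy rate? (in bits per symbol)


Stationary distribution: pi_0 = p10/(p01+p10) = 0.4732, pi_1 = 0.5268. Entropy rate H' = pi_0*H(p01) + pi_1*H(p10) = 0.4732*0.4877 + 0.5268*0.7159 = 0.6079

0.6079 bits/symbol


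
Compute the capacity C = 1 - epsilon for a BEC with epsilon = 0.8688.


C = 1 - epsilon = 1 - 0.8688 = 0.1312

0.1312 bits


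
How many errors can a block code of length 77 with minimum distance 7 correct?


Correction capability = floor((d-1)/2) = floor((7-1)/2) = 3

3 errors


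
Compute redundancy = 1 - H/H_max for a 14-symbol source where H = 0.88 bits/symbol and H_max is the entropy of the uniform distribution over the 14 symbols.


H_max = log2(K) = log2(14) = 3.8074 bits/symbol. Redundancy = 1 - H/H_max = 1 - 0.88/3.8074 = 1 - 0.2311 = 0.7689

0.7689


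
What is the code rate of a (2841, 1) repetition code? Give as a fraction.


Rate = k/n = 1/2841

1/2841


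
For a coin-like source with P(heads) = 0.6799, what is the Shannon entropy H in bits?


H = -p*log2(p) - (1-p)*log2(1-p). -0.6799*log2(0.6799) = 0.378436; -0.3201*log2(0.3201) = 0.526054. H = 0.378436 + 0.526054 = 0.9045

0.9045 bits


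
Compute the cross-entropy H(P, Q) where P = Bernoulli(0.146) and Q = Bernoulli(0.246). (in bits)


H(P,Q) = -p*log2(q) - (1-p)*log2(1-q). -0.146*log2(0.246) = 0.295397; -0.854*log2(0.754) = 0.347888. H(P,Q) = 0.295397 + 0.347888 = 0.6433

0.6433 bits


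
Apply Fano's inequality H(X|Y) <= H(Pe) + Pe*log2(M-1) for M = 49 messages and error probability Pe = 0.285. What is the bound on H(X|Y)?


H(Pe) = -Pe*log2(Pe) - (1-Pe)*log2(1-Pe) = -0.285*log2(0.285) - 0.715*log2(0.715) = 0.516125 + 0.346049 = 0.8622. Pe*log2(M-1) = 0.285*log2(48) = 1.591714. Bound = H(Pe) + Pe*log2(M-1) = 0.516125 + 0.346049 + 1.591714 = 2.4539

2.4539 bits


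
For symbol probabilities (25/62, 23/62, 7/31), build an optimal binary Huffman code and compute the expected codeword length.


Huffman construction (repeatedly merge the two least-probable nodes; each merge adds 1 bit to every symbol beneath it): 7/31 + 23/62 = 37/62; 25/62 + 37/62 = 1. Resulting codeword lengths (in the order the probabilities were given): (1, 2, 2). L_avg = sum(p_i * l_i) = 25/62*1 + 23/62*2 + 7/31*2 = 99/62 = 1.5968

1.5968 bits


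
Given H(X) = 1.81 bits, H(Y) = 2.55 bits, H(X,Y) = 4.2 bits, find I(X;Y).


I(X;Y) = H(X) + H(Y) - H(X,Y) = 1.81 + 2.55 - 4.2 = 0.16

0.16 bits


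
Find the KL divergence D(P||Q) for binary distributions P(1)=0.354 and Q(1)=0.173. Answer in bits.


KL = p*log2(p/q) + (1-p)*log2((1-p)/(1-q)) = 0.354*log2(0.354/0.173) + 0.646*log2(0.646/0.827) = 0.1355

0.1355 bits


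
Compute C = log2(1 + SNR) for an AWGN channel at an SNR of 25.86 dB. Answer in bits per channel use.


SNR_linear = 10^(25.86/10) = 385.4784; C = log2(1 + SNR_linear) = log2(1 + 385.4784) = 8.5942

8.5942 bits/channel use


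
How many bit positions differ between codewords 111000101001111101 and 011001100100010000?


Count differing positions: ^ . . . . ^ . . ^ ^ . ^ ^ . ^ ^ . ^ = 9 differences

9


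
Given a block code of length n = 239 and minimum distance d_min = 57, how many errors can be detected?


Detection capability = d_min - 1 = 57 - 1 = 56

56 errors


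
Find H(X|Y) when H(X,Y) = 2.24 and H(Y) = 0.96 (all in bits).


H(X|Y) = H(X,Y) - H(Y) = 2.24 - 0.96 = 1.28

1.28 bits


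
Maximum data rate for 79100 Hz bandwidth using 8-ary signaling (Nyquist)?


Rate = 2 * B * log2(M) = 2 * 79100 * 3.0 = 474600.0

474600.0 bps


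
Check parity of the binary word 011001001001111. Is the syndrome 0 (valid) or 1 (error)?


Syndrome = XOR of all bits = 0 XOR 1 XOR 1 XOR 0 XOR 0 XOR 1 XOR 0 XOR 0 XOR 1 XOR 0 XOR 0 XOR 1 XOR 1 XOR 1 XOR 1 = 0

0


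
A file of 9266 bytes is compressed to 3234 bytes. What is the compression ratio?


Ratio = original / compressed = 9266 / 3234 = 2.8652

2.8652


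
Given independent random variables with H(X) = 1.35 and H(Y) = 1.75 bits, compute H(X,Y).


For independent variables, H(X,Y) = H(X) + H(Y) = 1.35 + 1.75 = 3.1

3.1 bits


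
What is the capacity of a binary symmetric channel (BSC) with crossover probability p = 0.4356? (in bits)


H(p) = -p*log2(p) - (1-p)*log2(1-p) = -0.4356*log2(0.4356) - 0.5644*log2(0.5644) = 0.522251 + 0.465749 = 0.988. C = 1 - H(p) = 1 - 0.988 = 0.012

0.012 bits


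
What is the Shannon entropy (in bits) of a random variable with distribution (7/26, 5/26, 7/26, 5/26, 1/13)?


H = -sum(p_i * log2(p_i)). Terms: -(7/26)*log2(7/26) = 0.509677; -(5/26)*log2(5/26) = 0.457406; -(7/26)*log2(7/26) = 0.509677; -(5/26)*log2(5/26) = 0.457406; -(1/13)*log2(1/13) = 0.284649. H = 0.509677 + 0.457406 + 0.509677 + 0.457406 + 0.284649 = 2.2188

2.2188 bits


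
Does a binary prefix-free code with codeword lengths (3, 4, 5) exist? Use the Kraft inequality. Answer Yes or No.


Kraft sum = sum(2^(-l_i)) = 0.2188, need <= 1. Result: satisfied (a binary prefix-free code with these lengths exists)

Yes


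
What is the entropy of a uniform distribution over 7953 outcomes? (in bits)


H = log2(n) = log2(7953) = 12.9573

12.9573 bits


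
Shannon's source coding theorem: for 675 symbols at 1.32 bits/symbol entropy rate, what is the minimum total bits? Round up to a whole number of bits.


Minimum bits >= n * H = 675 * 1.32 = 891.0, rounded up to a whole number of bits = 891

891 bits


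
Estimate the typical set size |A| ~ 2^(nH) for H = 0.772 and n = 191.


log2|A_typical| = nH = 191 * 0.772 = 147.452, so |A_typical| ~ 2^147.452 = 2.440e+44

2.440e+44


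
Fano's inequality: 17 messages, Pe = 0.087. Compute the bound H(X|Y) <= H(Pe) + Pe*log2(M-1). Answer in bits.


H(Pe) = -Pe*log2(Pe) - (1-Pe)*log2(1-Pe) = -0.087*log2(0.087) - 0.913*log2(0.913) = 0.306487 + 0.119889 = 0.4264. Pe*log2(M-1) = 0.087*log2(16) = 0.348000. Bound = H(Pe) + Pe*log2(M-1) = 0.306487 + 0.119889 + 0.348000 = 0.7744

0.7744 bits


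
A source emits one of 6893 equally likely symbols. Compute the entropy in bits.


H = log2(n) = log2(6893) = 12.7509

12.7509 bits


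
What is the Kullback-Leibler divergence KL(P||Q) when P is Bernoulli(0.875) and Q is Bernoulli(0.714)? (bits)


KL = p*log2(p/q) + (1-p)*log2((1-p)/(1-q)) = 0.875*log2(0.875/0.714) + 0.125*log2(0.125/0.286) = 0.1074

0.1074 bits


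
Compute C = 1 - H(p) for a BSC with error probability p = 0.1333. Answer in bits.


H(p) = -p*log2(p) - (1-p)*log2(1-p) = -0.1333*log2(0.1333) - 0.8667*log2(0.8667) = 0.387537 + 0.178883 = 0.5664. C = 1 - H(p) = 1 - 0.5664 = 0.4336

0.4336 bits


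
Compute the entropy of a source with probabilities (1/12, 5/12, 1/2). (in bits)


H = -sum(p_i * log2(p_i)). Terms: -(1/12)*log2(1/12) = 0.298747; -(5/12)*log2(5/12) = 0.526264; -(1/2)*log2(1/2) = 0.500000. H = 0.298747 + 0.526264 + 0.500000 = 1.325

1.325 bits


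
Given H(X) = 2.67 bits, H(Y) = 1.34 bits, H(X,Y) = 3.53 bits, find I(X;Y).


I(X;Y) = H(X) + H(Y) - H(X,Y) = 2.67 + 1.34 - 3.53 = 0.48

0.48 bits


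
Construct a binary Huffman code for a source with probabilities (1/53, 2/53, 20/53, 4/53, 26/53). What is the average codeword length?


Huffman construction (repeatedly merge the two least-probable nodes; each merge adds 1 bit to every symbol beneath it): 1/53 + 2/53 = 3/53; 3/53 + 4/53 = 7/53; 7/53 + 20/53 = 27/53; 26/53 + 27/53 = 1. Resulting codeword lengths (in the order the probabilities were given): (4, 4, 2, 3, 1). L_avg = sum(p_i * l_i) = 1/53*4 + 2/53*4 + 20/53*2 + 4/53*3 + 26/53*1 = 90/53 = 1.6981

1.6981 bits


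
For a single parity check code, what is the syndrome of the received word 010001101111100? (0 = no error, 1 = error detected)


Syndrome = XOR of all bits = 0 XOR 1 XOR 0 XOR 0 XOR 0 XOR 1 XOR 1 XOR 0 XOR 1 XOR 1 XOR 1 XOR 1 XOR 1 XOR 0 XOR 0 = 0

0


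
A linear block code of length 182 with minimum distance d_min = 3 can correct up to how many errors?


Correction capability = floor((d-1)/2) = floor((3-1)/2) = 1

1 errors


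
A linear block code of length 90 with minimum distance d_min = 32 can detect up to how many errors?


Detection capability = d_min - 1 = 32 - 1 = 31

31 errors


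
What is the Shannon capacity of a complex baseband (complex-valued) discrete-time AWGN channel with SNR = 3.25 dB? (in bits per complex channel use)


SNR_linear = 10^(3.25/10) = 2.1135; C = log2(1 + SNR_linear) = log2(1 + 2.1135) = 1.6385

1.6385 bits/channel use


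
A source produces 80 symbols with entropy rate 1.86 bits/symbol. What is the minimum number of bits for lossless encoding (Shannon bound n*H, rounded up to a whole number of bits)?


Minimum bits >= n * H = 80 * 1.86 = 148.8, rounded up to a whole number of bits = 149

149 bits


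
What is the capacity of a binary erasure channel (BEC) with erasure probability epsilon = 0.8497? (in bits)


C = 1 - epsilon = 1 - 0.8497 = 0.1503

0.1503 bits


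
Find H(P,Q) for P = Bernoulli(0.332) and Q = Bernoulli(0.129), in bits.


H(P,Q) = -p*log2(q) - (1-p)*log2(1-q). -0.332*log2(0.129) = 0.980913; -0.668*log2(0.871) = 0.133103. H(P,Q) = 0.980913 + 0.133103 = 1.114

1.114 bits


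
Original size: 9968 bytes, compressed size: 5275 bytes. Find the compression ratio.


Ratio = original / compressed = 9968 / 5275 = 1.8897

1.8897


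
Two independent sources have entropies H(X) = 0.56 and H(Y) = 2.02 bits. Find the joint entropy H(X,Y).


For independent variables, H(X,Y) = H(X) + H(Y) = 0.56 + 2.02 = 2.58

2.58 bits


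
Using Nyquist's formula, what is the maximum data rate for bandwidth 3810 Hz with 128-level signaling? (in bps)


Rate = 2 * B * log2(M) = 2 * 3810 * 7.0 = 53340.0

53340.0 bps


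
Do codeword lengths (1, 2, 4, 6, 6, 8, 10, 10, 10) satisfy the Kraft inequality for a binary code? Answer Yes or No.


Kraft sum = sum(2^(-l_i)) = 0.8506, need <= 1. Result: satisfied (a binary prefix-free code with these lengths exists)

Yes


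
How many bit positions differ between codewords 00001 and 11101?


Count differing positions: ^ ^ ^ . . = 3 differences

3


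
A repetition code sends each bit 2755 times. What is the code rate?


Rate = k/n = 1/2755

1/2755


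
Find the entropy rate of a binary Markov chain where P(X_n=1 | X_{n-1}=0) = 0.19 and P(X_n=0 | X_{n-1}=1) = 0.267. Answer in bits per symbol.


Stationary distribution: pi_0 = p10/(p01+p10) = 0.5842, pi_1 = 0.4158. Entropy rate H' = pi_0*H(p01) + pi_1*H(p10) = 0.5842*0.7015 + 0.4158*0.8371 = 0.7579

0.7579 bits/symbol


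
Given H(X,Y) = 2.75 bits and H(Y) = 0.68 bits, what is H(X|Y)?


H(X|Y) = H(X,Y) - H(Y) = 2.75 - 0.68 = 2.07

2.07 bits


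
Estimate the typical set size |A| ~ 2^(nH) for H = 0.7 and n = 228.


log2|A_typical| = nH = 228 * 0.7 = 159.6, so |A_typical| ~ 2^159.6 = 1.108e+48

1.108e+48


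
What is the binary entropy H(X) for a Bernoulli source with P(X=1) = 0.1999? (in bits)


H = -p*log2(p) - (1-p)*log2(1-p). -0.1999*log2(0.1999) = 0.464298; -0.8001*log2(0.8001) = 0.257430. H = 0.464298 + 0.257430 = 0.7217

0.7217 bits


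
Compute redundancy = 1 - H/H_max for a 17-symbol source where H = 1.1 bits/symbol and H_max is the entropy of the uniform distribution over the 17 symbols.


H_max = log2(K) = log2(17) = 4.0875 bits/symbol. Redundancy = 1 - H/H_max = 1 - 1.1/4.0875 = 1 - 0.2691 = 0.7309

0.7309


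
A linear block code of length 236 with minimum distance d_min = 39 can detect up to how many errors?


Detection capability = d_min - 1 = 39 - 1 = 38

38 errors


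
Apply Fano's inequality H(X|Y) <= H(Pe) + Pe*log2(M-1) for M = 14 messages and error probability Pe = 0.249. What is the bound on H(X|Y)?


H(Pe) = -Pe*log2(Pe) - (1-Pe)*log2(1-Pe) = -0.249*log2(0.249) - 0.751*log2(0.751) = 0.499440 + 0.310250 = 0.8097. Pe*log2(M-1) = 0.249*log2(13) = 0.921409. Bound = H(Pe) + Pe*log2(M-1) = 0.499440 + 0.310250 + 0.921409 = 1.7311

1.7311 bits


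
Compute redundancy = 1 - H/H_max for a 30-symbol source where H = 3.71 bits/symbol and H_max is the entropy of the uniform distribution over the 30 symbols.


H_max = log2(K) = log2(30) = 4.9069 bits/symbol. Redundancy = 1 - H/H_max = 1 - 3.71/4.9069 = 1 - 0.7561 = 0.2439

0.2439


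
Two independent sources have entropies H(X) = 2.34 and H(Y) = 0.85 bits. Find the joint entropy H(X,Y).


For independent variables, H(X,Y) = H(X) + H(Y) = 2.34 + 0.85 = 3.19

3.19 bits


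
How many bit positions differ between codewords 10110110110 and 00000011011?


Count differing positions: ^ . ^ ^ . ^ . ^ ^ . ^ = 7 differences

7


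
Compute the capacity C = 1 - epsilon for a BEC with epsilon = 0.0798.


C = 1 - epsilon = 1 - 0.0798 = 0.9202

0.9202 bits


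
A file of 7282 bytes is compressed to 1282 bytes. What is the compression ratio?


Ratio = original / compressed = 7282 / 1282 = 5.6802

5.6802


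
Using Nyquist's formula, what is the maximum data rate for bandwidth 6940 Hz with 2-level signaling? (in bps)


Rate = 2 * B * log2(M) = 2 * 6940 * 1.0 = 13880.0

13880.0 bps


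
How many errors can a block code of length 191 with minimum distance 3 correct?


Correction capability = floor((d-1)/2) = floor((3-1)/2) = 1

1 errors


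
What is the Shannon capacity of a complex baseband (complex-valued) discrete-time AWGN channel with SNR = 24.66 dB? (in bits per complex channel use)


SNR_linear = 10^(24.66/10) = 292.4152; C = log2(1 + SNR_linear) = log2(1 + 292.4152) = 8.1968

8.1968 bits/channel use


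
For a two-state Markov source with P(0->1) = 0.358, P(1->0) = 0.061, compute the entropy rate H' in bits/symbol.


Stationary distribution: pi_0 = p10/(p01+p10) = 0.1456, pi_1 = 0.8544. Entropy rate H' = pi_0*H(p01) + pi_1*H(p10) = 0.1456*0.941 + 0.8544*0.3314 = 0.4202

0.4202 bits/symbol


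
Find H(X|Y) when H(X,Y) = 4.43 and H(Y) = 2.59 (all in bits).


H(X|Y) = H(X,Y) - H(Y) = 4.43 - 2.59 = 1.84

1.84 bits


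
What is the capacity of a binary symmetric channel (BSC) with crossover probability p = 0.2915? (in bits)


H(p) = -p*log2(p) - (1-p)*log2(1-p) = -0.2915*log2(0.2915) - 0.7085*log2(0.7085) = 0.518413 + 0.352238 = 0.8707. C = 1 - H(p) = 1 - 0.8707 = 0.1293

0.1293 bits


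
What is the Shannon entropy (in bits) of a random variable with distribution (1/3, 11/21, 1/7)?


H = -sum(p_i * log2(p_i)). Terms: -(1/3)*log2(1/3) = 0.528321; -(11/21)*log2(11/21) = 0.488654; -(1/7)*log2(1/7) = 0.401051. H = 0.528321 + 0.488654 + 0.401051 = 1.418

1.418 bits


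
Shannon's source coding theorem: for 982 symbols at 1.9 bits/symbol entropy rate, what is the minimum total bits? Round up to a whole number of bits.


Minimum bits >= n * H = 982 * 1.9 = 1865.8, rounded up to a whole number of bits = 1866

1866 bits


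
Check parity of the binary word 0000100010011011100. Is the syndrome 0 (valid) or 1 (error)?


Syndrome = XOR of all bits = 0 XOR 0 XOR 0 XOR 0 XOR 1 XOR 0 XOR 0 XOR 0 XOR 1 XOR 0 XOR 0 XOR 1 XOR 1 XOR 0 XOR 1 XOR 1 XOR 1 XOR 0 XOR 0 = 1

1


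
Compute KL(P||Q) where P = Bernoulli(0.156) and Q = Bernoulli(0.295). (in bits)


KL = p*log2(p/q) + (1-p)*log2((1-p)/(1-q)) = 0.156*log2(0.156/0.295) + 0.844*log2(0.844/0.705) = 0.0757

0.0757 bits


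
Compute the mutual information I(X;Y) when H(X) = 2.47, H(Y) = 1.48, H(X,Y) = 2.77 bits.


I(X;Y) = H(X) + H(Y) - H(X,Y) = 2.47 + 1.48 - 2.77 = 1.18

1.18 bits


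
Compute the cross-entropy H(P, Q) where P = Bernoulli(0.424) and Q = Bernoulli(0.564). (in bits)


H(P,Q) = -p*log2(q) - (1-p)*log2(1-q). -0.424*log2(0.564) = 0.350323; -0.576*log2(0.436) = 0.689818. H(P,Q) = 0.350323 + 0.689818 = 1.0401

1.0401 bits


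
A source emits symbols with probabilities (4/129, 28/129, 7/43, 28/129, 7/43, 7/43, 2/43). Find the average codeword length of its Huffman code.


Huffman construction (repeatedly merge the two least-probable nodes; each merge adds 1 bit to every symbol beneath it): 4/129 + 2/43 = 10/129; 10/129 + 7/43 = 31/129; 7/43 + 7/43 = 14/43; 28/129 + 28/129 = 56/129; 31/129 + 14/43 = 73/129; 56/129 + 73/129 = 1. Resulting codeword lengths (in the order the probabilities were given): (4, 2, 3, 2, 3, 3, 4). L_avg = sum(p_i * l_i) = 4/129*4 + 28/129*2 + 7/43*3 + 28/129*2 + 7/43*3 + 7/43*3 + 2/43*4 = 341/129 = 2.6434

2.6434 bits


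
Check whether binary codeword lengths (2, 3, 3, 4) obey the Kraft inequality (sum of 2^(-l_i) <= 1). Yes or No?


Kraft sum = sum(2^(-l_i)) = 0.5625, need <= 1. Result: satisfied (a binary prefix-free code with these lengths exists)

Yes


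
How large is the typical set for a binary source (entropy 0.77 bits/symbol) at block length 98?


log2|A_typical| = nH = 98 * 0.77 = 75.46, so |A_typical| ~ 2^75.46 = 5.197e+22

5.197e+22


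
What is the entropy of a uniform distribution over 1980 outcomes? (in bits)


H = log2(n) = log2(1980) = 10.9513

10.9513 bits


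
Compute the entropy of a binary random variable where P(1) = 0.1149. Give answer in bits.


H = -p*log2(p) - (1-p)*log2(1-p). -0.1149*log2(0.1149) = 0.358666; -0.8851*log2(0.8851) = 0.155855. H = 0.358666 + 0.155855 = 0.5145

0.5145 bits


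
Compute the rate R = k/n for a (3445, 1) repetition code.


Rate = k/n = 1/3445

1/3445


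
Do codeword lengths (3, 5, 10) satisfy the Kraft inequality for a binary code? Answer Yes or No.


Kraft sum = sum(2^(-l_i)) = 0.1572, need <= 1. Result: satisfied (a binary prefix-free code with these lengths exists)

Yes


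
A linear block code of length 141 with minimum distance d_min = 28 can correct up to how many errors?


Correction capability = floor((d-1)/2) = floor((28-1)/2) = 13

13 errors


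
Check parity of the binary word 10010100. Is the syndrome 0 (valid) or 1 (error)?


Syndrome = XOR of all bits = 1 XOR 0 XOR 0 XOR 1 XOR 0 XOR 1 XOR 0 XOR 0 = 1

1


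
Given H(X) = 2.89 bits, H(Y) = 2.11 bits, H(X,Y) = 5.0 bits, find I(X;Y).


I(X;Y) = H(X) + H(Y) - H(X,Y) = 2.89 + 2.11 - 5.0 = 0.0

0.0 bits


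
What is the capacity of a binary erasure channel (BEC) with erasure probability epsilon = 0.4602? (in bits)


C = 1 - epsilon = 1 - 0.4602 = 0.5398

0.5398 bits


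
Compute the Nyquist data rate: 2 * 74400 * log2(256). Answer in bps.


Rate = 2 * B * log2(M) = 2 * 74400 * 8.0 = 1190400.0

1190400.0 bps


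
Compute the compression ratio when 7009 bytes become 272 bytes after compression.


Ratio = original / compressed = 7009 / 272 = 25.7684

25.7684


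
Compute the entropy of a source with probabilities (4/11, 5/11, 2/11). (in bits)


H = -sum(p_i * log2(p_i)). Terms: -(4/11)*log2(4/11) = 0.530702; -(5/11)*log2(5/11) = 0.517047; -(2/11)*log2(2/11) = 0.447169. H = 0.530702 + 0.517047 + 0.447169 = 1.4949

1.4949 bits


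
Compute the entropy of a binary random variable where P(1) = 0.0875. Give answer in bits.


H = -p*log2(p) - (1-p)*log2(1-p). -0.0875*log2(0.0875) = 0.307525; -0.9125*log2(0.9125) = 0.120544. H = 0.307525 + 0.120544 = 0.4281

0.4281 bits


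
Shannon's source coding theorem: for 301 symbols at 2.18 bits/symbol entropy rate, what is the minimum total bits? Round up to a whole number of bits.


Minimum bits >= n * H = 301 * 2.18 = 656.18, rounded up to a whole number of bits = 657

657 bits


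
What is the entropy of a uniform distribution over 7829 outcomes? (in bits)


H = log2(n) = log2(7829) = 12.9346

12.9346 bits


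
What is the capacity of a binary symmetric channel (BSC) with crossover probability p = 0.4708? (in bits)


H(p) = -p*log2(p) - (1-p)*log2(1-p) = -0.4708*log2(0.4708) - 0.5292*log2(0.5292) = 0.511672 + 0.485866 = 0.9975. C = 1 - H(p) = 1 - 0.9975 = 0.0025

0.0025 bits


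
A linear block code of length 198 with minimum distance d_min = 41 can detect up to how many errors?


Detection capability = d_min - 1 = 41 - 1 = 40

40 errors


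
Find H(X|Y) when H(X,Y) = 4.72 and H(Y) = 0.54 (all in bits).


H(X|Y) = H(X,Y) - H(Y) = 4.72 - 0.54 = 4.18

4.18 bits


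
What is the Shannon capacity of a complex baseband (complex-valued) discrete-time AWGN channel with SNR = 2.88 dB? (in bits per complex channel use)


SNR_linear = 10^(2.88/10) = 1.9409; C = log2(1 + SNR_linear) = log2(1 + 1.9409) = 1.5563

1.5563 bits/channel use


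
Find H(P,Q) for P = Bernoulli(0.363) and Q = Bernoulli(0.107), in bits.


H(P,Q) = -p*log2(q) - (1-p)*log2(1-q). -0.363*log2(0.107) = 1.170427; -0.637*log2(0.893) = 0.104002. H(P,Q) = 1.170427 + 0.104002 = 1.2744

1.2744 bits


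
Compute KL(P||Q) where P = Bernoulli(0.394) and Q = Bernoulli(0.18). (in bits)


KL = p*log2(p/q) + (1-p)*log2((1-p)/(1-q)) = 0.394*log2(0.394/0.18) + 0.606*log2(0.606/0.82) = 0.1809

0.1809 bits


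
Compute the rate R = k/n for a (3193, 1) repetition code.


Rate = k/n = 1/3193

1/3193


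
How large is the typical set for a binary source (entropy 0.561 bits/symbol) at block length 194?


log2|A_typical| = nH = 194 * 0.561 = 108.834, so |A_typical| ~ 2^108.834 = 5.785e+32

5.785e+32


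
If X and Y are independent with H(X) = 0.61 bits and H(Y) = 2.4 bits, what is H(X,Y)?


For independent variables, H(X,Y) = H(X) + H(Y) = 0.61 + 2.4 = 3.01

3.01 bits


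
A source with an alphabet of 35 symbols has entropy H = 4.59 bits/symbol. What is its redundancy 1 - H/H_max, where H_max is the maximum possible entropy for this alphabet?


H_max = log2(K) = log2(35) = 5.1293 bits/symbol. Redundancy = 1 - H/H_max = 1 - 4.59/5.1293 = 1 - 0.8949 = 0.1051

0.1051


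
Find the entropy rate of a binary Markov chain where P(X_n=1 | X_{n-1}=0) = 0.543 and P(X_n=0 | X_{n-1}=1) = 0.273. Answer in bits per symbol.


Stationary distribution: pi_0 = p10/(p01+p10) = 0.3346, pi_1 = 0.6654. Entropy rate H' = pi_0*H(p01) + pi_1*H(p10) = 0.3346*0.9947 + 0.6654*0.8457 = 0.8956

0.8956 bits/symbol


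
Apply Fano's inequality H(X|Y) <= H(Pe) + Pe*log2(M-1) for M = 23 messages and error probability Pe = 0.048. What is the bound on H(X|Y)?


H(Pe) = -Pe*log2(Pe) - (1-Pe)*log2(1-Pe) = -0.048*log2(0.048) - 0.952*log2(0.952) = 0.210279 + 0.067560 = 0.2778. Pe*log2(M-1) = 0.048*log2(22) = 0.214053. Bound = H(Pe) + Pe*log2(M-1) = 0.210279 + 0.067560 + 0.214053 = 0.4919

0.4919 bits


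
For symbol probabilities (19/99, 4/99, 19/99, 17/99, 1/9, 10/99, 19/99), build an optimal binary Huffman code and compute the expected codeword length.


Huffman construction (repeatedly merge the two least-probable nodes; each merge adds 1 bit to every symbol beneath it): 4/99 + 10/99 = 14/99; 1/9 + 14/99 = 25/99; 17/99 + 19/99 = 4/11; 19/99 + 19/99 = 38/99; 25/99 + 4/11 = 61/99; 38/99 + 61/99 = 1. Resulting codeword lengths (in the order the probabilities were given): (3, 4, 2, 3, 3, 4, 2). L_avg = sum(p_i * l_i) = 19/99*3 + 4/99*4 + 19/99*2 + 17/99*3 + 1/9*3 + 10/99*4 + 19/99*2 = 91/33 = 2.7576

2.7576 bits


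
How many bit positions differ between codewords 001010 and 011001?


Count differing positions: . ^ . . ^ ^ = 3 differences

3


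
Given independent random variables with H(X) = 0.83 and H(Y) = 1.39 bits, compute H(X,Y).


For independent variables, H(X,Y) = H(X) + H(Y) = 0.83 + 1.39 = 2.22

2.22 bits


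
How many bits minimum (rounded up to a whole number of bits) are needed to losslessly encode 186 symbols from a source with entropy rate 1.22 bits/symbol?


Minimum bits >= n * H = 186 * 1.22 = 226.92, rounded up to a whole number of bits = 227

227 bits


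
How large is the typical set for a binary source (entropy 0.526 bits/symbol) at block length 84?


log2|A_typical| = nH = 84 * 0.526 = 44.184, so |A_typical| ~ 2^44.184 = 1.999e+13

1.999e+13


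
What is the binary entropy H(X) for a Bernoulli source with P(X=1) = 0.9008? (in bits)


H = -p*log2(p) - (1-p)*log2(1-p). -0.9008*log2(0.9008) = 0.135770; -0.0992*log2(0.0992) = 0.330685. H = 0.135770 + 0.330685 = 0.4665

0.4665 bits


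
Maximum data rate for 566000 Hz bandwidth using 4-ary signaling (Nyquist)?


Rate = 2 * B * log2(M) = 2 * 566000 * 2.0 = 2264000.0

2264000.0 bps


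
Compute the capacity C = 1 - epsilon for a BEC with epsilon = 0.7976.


C = 1 - epsilon = 1 - 0.7976 = 0.2024

0.2024 bits


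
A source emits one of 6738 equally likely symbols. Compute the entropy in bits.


H = log2(n) = log2(6738) = 12.7181

12.7181 bits


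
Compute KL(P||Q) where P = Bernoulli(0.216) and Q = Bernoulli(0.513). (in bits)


KL = p*log2(p/q) + (1-p)*log2((1-p)/(1-q)) = 0.216*log2(0.216/0.513) + 0.784*log2(0.784/0.487) = 0.269

0.269 bits


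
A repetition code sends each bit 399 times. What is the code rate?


Rate = k/n = 1/399

1/399


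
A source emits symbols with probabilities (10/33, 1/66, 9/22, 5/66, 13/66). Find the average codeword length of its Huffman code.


Huffman construction (repeatedly merge the two least-probable nodes; each merge adds 1 bit to every symbol beneath it): 1/66 + 5/66 = 1/11; 1/11 + 13/66 = 19/66; 19/66 + 10/33 = 13/22; 9/22 + 13/22 = 1. Resulting codeword lengths (in the order the probabilities were given): (2, 4, 1, 4, 3). L_avg = sum(p_i * l_i) = 10/33*2 + 1/66*4 + 9/22*1 + 5/66*4 + 13/66*3 = 65/33 = 1.9697

1.9697 bits


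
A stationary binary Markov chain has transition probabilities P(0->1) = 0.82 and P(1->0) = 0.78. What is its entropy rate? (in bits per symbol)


Stationary distribution: pi_0 = p10/(p01+p10) = 0.4875, pi_1 = 0.5125. Entropy rate H' = pi_0*H(p01) + pi_1*H(p10) = 0.4875*0.6801 + 0.5125*0.7602 = 0.7211

0.7211 bits/symbol


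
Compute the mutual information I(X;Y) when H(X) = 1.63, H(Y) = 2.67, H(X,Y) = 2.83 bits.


I(X;Y) = H(X) + H(Y) - H(X,Y) = 1.63 + 2.67 - 2.83 = 1.47

1.47 bits


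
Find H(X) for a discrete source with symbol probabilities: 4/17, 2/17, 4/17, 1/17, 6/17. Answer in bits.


H = -sum(p_i * log2(p_i)). Terms: -(4/17)*log2(4/17) = 0.491168; -(2/17)*log2(2/17) = 0.363231; -(4/17)*log2(4/17) = 0.491168; -(1/17)*log2(1/17) = 0.240439; -(6/17)*log2(6/17) = 0.530294. H = 0.491168 + 0.363231 + 0.491168 + 0.240439 + 0.530294 = 2.1163

2.1163 bits


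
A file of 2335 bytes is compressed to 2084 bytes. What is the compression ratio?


Ratio = original / compressed = 2335 / 2084 = 1.1204

1.1204


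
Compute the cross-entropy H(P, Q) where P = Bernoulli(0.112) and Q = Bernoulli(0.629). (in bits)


H(P,Q) = -p*log2(q) - (1-p)*log2(1-q). -0.112*log2(0.629) = 0.074913; -0.888*log2(0.371) = 1.270292. H(P,Q) = 0.074913 + 1.270292 = 1.3452

1.3452 bits


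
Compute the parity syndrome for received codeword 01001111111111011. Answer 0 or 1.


Syndrome = XOR of all bits = 0 XOR 1 XOR 0 XOR 0 XOR 1 XOR 1 XOR 1 XOR 1 XOR 1 XOR 1 XOR 1 XOR 1 XOR 1 XOR 1 XOR 0 XOR 1 XOR 1 = 1

1


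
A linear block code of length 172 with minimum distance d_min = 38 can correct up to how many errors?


Correction capability = floor((d-1)/2) = floor((38-1)/2) = 18

18 errors


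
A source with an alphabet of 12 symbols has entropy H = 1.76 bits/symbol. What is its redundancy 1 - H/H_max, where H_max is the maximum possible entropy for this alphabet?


H_max = log2(K) = log2(12) = 3.585 bits/symbol. Redundancy = 1 - H/H_max = 1 - 1.76/3.585 = 1 - 0.4909 = 0.5091

0.5091


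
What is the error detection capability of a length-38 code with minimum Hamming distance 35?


Detection capability = d_min - 1 = 35 - 1 = 34

34 errors


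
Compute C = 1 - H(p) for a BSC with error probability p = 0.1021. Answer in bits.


H(p) = -p*log2(p) - (1-p)*log2(1-p) = -0.1021*log2(0.1021) - 0.8979*log2(0.8979) = 0.336108 + 0.139510 = 0.4756. C = 1 - H(p) = 1 - 0.4756 = 0.5244

0.5244 bits


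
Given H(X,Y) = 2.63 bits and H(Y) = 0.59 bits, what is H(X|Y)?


H(X|Y) = H(X,Y) - H(Y) = 2.63 - 0.59 = 2.04

2.04 bits


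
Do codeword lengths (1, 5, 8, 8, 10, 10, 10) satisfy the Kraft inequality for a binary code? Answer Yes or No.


Kraft sum = sum(2^(-l_i)) = 0.542, need <= 1. Result: satisfied (a binary prefix-free code with these lengths exists)

Yes


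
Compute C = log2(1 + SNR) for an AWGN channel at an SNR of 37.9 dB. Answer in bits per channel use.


SNR_linear = 10^(37.9/10) = 6165.95; C = log2(1 + SNR_linear) = log2(1 + 6165.95) = 12.5903

12.5903 bits/channel use


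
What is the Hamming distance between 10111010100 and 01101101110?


Count differing positions: ^ ^ . ^ . ^ ^ ^ . ^ . = 7 differences

7


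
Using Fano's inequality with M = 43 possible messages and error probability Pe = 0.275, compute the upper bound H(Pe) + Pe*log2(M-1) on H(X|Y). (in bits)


H(Pe) = -Pe*log2(Pe) - (1-Pe)*log2(1-Pe) = -0.275*log2(0.275) - 0.725*log2(0.725) = 0.512187 + 0.336362 = 0.8485. Pe*log2(M-1) = 0.275*log2(42) = 1.482887. Bound = H(Pe) + Pe*log2(M-1) = 0.512187 + 0.336362 + 1.482887 = 2.3314

2.3314 bits


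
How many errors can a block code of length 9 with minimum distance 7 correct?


Correction capability = floor((d-1)/2) = floor((7-1)/2) = 3

3 errors


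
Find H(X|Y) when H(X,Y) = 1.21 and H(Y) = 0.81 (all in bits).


H(X|Y) = H(X,Y) - H(Y) = 1.21 - 0.81 = 0.4

0.4 bits


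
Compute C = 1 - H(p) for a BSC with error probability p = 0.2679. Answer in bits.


H(p) = -p*log2(p) - (1-p)*log2(1-p) = -0.2679*log2(0.2679) - 0.7321*log2(0.7321) = 0.509073 + 0.329363 = 0.8384. C = 1 - H(p) = 1 - 0.8384 = 0.1616

0.1616 bits


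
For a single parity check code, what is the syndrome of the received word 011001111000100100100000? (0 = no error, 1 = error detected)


Syndrome = XOR of all bits = 0 XOR 1 XOR 1 XOR 0 XOR 0 XOR 1 XOR 1 XOR 1 XOR 1 XOR 0 XOR 0 XOR 0 XOR 1 XOR 0 XOR 0 XOR 1 XOR 0 XOR 0 XOR 1 XOR 0 XOR 0 XOR 0 XOR 0 XOR 0 = 1

1


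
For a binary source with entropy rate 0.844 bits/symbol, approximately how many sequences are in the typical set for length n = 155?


log2|A_typical| = nH = 155 * 0.844 = 130.82, so |A_typical| ~ 2^130.82 = 2.403e+39

2.403e+39


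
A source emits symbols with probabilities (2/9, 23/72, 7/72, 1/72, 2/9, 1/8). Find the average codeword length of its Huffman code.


Huffman construction (repeatedly merge the two least-probable nodes; each merge adds 1 bit to every symbol beneath it): 1/72 + 7/72 = 1/9; 1/9 + 1/8 = 17/72; 2/9 + 2/9 = 4/9; 17/72 + 23/72 = 5/9; 4/9 + 5/9 = 1. Resulting codeword lengths (in the order the probabilities were given): (2, 2, 4, 4, 2, 3). L_avg = sum(p_i * l_i) = 2/9*2 + 23/72*2 + 7/72*4 + 1/72*4 + 2/9*2 + 1/8*3 = 169/72 = 2.3472

2.3472 bits


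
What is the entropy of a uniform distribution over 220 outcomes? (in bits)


H = log2(n) = log2(220) = 7.7814

7.7814 bits


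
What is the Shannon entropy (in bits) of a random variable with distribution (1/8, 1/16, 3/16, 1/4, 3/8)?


H = -sum(p_i * log2(p_i)). Terms: -(1/8)*log2(1/8) = 0.375000; -(1/16)*log2(1/16) = 0.250000; -(3/16)*log2(3/16) = 0.452820; -(1/4)*log2(1/4) = 0.500000; -(3/8)*log2(3/8) = 0.530639. H = 0.375000 + 0.250000 + 0.452820 + 0.500000 + 0.530639 = 2.1085

2.1085 bits


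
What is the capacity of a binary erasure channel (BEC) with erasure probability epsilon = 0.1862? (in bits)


C = 1 - epsilon = 1 - 0.1862 = 0.8138

0.8138 bits


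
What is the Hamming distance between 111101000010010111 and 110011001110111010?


Count differing positions: . . ^ ^ ^ . . . ^ ^ . . ^ . ^ ^ . ^ = 9 differences

9


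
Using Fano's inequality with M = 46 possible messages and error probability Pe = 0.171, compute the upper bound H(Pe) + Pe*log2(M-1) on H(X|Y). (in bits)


H(Pe) = -Pe*log2(Pe) - (1-Pe)*log2(1-Pe) = -0.171*log2(0.171) - 0.829*log2(0.829) = 0.435696 + 0.224291 = 0.66. Pe*log2(M-1) = 0.171*log2(45) = 0.939107. Bound = H(Pe) + Pe*log2(M-1) = 0.435696 + 0.224291 + 0.939107 = 1.5991

1.5991 bits
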